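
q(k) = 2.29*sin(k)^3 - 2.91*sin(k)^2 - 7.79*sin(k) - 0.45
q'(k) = 6.87*sin(k)^2*cos(k) - 5.82*sin(k)*cos(k) - 7.79*cos(k)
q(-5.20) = -8.02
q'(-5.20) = -3.55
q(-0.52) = 2.42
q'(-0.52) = -2.78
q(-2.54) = 2.61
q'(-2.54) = 1.89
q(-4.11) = -7.56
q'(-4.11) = 4.49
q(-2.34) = 2.80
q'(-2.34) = 0.04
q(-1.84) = 2.30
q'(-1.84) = -1.12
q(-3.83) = -5.99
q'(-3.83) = 6.73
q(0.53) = -4.84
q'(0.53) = -7.74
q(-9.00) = 2.11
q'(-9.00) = 3.85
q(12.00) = 2.54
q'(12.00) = -2.27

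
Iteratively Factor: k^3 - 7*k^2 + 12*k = (k)*(k^2 - 7*k + 12) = k*(k - 3)*(k - 4)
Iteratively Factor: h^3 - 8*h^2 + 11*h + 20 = (h + 1)*(h^2 - 9*h + 20) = (h - 4)*(h + 1)*(h - 5)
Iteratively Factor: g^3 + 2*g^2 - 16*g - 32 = (g + 2)*(g^2 - 16) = (g + 2)*(g + 4)*(g - 4)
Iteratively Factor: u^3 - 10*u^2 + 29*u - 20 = (u - 1)*(u^2 - 9*u + 20) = (u - 4)*(u - 1)*(u - 5)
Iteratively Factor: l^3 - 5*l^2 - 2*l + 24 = (l + 2)*(l^2 - 7*l + 12) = (l - 3)*(l + 2)*(l - 4)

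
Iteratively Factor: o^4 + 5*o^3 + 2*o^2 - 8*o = (o + 2)*(o^3 + 3*o^2 - 4*o) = o*(o + 2)*(o^2 + 3*o - 4) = o*(o - 1)*(o + 2)*(o + 4)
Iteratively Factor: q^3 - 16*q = (q - 4)*(q^2 + 4*q) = q*(q - 4)*(q + 4)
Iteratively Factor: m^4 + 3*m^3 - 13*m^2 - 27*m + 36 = (m + 4)*(m^3 - m^2 - 9*m + 9) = (m + 3)*(m + 4)*(m^2 - 4*m + 3) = (m - 1)*(m + 3)*(m + 4)*(m - 3)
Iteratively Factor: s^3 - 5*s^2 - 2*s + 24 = (s - 3)*(s^2 - 2*s - 8) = (s - 4)*(s - 3)*(s + 2)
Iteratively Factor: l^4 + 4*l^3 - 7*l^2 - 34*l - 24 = (l - 3)*(l^3 + 7*l^2 + 14*l + 8) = (l - 3)*(l + 1)*(l^2 + 6*l + 8) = (l - 3)*(l + 1)*(l + 2)*(l + 4)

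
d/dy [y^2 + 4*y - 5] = 2*y + 4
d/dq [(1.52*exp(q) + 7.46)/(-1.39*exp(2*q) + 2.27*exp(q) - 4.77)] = (2.1128*exp(2*q) + 20.7388*exp(q) - 24.1846)*exp(q)/(1.9321*exp(4*q) - 6.3106*exp(3*q) + 18.4135*exp(2*q) - 21.6558*exp(q) + 22.7529)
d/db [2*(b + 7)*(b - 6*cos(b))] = 2*b + 2*(b + 7)*(6*sin(b) + 1) - 12*cos(b)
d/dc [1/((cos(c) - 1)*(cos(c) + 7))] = 2*(cos(c) + 3)*sin(c)/((cos(c) - 1)^2*(cos(c) + 7)^2)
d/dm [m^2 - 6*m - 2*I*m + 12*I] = 2*m - 6 - 2*I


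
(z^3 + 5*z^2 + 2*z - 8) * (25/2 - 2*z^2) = -2*z^5 - 10*z^4 + 17*z^3/2 + 157*z^2/2 + 25*z - 100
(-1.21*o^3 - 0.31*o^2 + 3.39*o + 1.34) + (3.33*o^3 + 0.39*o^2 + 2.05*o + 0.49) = 2.12*o^3 + 0.08*o^2 + 5.44*o + 1.83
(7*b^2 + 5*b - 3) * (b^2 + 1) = 7*b^4 + 5*b^3 + 4*b^2 + 5*b - 3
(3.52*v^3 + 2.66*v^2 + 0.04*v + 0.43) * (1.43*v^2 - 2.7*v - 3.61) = 5.0336*v^5 - 5.7002*v^4 - 19.832*v^3 - 9.0957*v^2 - 1.3054*v - 1.5523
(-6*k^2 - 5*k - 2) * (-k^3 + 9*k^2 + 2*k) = 6*k^5 - 49*k^4 - 55*k^3 - 28*k^2 - 4*k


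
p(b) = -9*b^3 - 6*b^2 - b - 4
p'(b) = -27*b^2 - 12*b - 1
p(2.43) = -171.00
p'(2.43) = -189.59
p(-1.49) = 13.94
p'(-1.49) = -43.06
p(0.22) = -4.61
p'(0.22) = -4.95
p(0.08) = -4.12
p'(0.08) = -2.13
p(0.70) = -10.73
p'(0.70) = -22.63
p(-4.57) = 734.26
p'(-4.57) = -510.05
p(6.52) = -2760.09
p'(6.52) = -1227.02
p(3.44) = -444.81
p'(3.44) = -361.79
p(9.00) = -7060.00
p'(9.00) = -2296.00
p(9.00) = -7060.00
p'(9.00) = -2296.00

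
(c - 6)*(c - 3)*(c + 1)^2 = c^4 - 7*c^3 + c^2 + 27*c + 18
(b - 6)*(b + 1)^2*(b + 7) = b^4 + 3*b^3 - 39*b^2 - 83*b - 42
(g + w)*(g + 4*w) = g^2 + 5*g*w + 4*w^2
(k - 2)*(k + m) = k^2 + k*m - 2*k - 2*m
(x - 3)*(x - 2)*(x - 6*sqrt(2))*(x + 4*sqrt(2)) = x^4 - 5*x^3 - 2*sqrt(2)*x^3 - 42*x^2 + 10*sqrt(2)*x^2 - 12*sqrt(2)*x + 240*x - 288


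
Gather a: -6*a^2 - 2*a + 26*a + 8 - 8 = -6*a^2 + 24*a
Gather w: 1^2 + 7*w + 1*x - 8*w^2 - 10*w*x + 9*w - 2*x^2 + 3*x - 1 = -8*w^2 + w*(16 - 10*x) - 2*x^2 + 4*x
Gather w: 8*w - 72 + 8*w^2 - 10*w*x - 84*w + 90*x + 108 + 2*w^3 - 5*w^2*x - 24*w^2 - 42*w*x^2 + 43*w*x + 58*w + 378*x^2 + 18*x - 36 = 2*w^3 + w^2*(-5*x - 16) + w*(-42*x^2 + 33*x - 18) + 378*x^2 + 108*x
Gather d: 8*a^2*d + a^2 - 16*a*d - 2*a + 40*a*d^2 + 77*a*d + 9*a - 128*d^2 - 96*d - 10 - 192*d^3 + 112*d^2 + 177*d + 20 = a^2 + 7*a - 192*d^3 + d^2*(40*a - 16) + d*(8*a^2 + 61*a + 81) + 10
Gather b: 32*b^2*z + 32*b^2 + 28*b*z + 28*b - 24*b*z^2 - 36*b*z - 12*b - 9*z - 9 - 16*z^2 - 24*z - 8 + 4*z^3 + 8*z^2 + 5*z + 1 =b^2*(32*z + 32) + b*(-24*z^2 - 8*z + 16) + 4*z^3 - 8*z^2 - 28*z - 16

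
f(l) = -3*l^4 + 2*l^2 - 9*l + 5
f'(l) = -12*l^3 + 4*l - 9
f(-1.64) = 3.44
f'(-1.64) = 37.37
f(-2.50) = -77.19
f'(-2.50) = 168.50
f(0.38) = 1.81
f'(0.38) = -8.14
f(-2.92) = -169.77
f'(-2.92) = 278.09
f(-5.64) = -2916.17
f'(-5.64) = 2121.31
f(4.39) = -1110.21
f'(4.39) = -1006.69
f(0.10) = 4.12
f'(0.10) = -8.61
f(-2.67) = -109.18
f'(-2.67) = 208.73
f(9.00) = -19597.00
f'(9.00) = -8721.00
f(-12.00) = -61807.00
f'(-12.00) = 20679.00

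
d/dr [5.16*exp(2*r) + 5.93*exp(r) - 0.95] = (10.32*exp(r) + 5.93)*exp(r)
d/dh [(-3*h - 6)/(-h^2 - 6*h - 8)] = -3/(h^2 + 8*h + 16)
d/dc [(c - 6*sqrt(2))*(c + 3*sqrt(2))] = 2*c - 3*sqrt(2)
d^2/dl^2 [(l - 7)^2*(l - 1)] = 6*l - 30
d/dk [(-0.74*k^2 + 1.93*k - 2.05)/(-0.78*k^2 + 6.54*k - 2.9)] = (-3.3342*k^2 + 1.094*k + 7.81)/(0.6084*k^4 - 10.2024*k^3 + 47.2956*k^2 - 37.932*k + 8.41)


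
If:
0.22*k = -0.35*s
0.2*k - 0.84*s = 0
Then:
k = 0.00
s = 0.00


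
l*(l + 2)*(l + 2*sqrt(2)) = l^3 + 2*l^2 + 2*sqrt(2)*l^2 + 4*sqrt(2)*l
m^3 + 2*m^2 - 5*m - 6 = (m - 2)*(m + 1)*(m + 3)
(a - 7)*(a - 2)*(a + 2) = a^3 - 7*a^2 - 4*a + 28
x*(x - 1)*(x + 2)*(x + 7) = x^4 + 8*x^3 + 5*x^2 - 14*x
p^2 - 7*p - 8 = (p - 8)*(p + 1)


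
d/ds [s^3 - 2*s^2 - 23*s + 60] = 3*s^2 - 4*s - 23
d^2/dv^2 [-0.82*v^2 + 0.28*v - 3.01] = -1.64000000000000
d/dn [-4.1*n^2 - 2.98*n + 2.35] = -8.2*n - 2.98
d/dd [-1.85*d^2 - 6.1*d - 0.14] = -3.7*d - 6.1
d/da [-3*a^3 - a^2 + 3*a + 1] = -9*a^2 - 2*a + 3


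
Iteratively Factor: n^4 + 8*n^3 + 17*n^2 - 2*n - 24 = (n - 1)*(n^3 + 9*n^2 + 26*n + 24) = (n - 1)*(n + 3)*(n^2 + 6*n + 8) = (n - 1)*(n + 2)*(n + 3)*(n + 4)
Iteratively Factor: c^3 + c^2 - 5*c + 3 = (c - 1)*(c^2 + 2*c - 3) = (c - 1)^2*(c + 3)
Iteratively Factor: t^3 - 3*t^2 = (t)*(t^2 - 3*t) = t^2*(t - 3)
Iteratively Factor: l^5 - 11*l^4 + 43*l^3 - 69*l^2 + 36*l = (l - 4)*(l^4 - 7*l^3 + 15*l^2 - 9*l) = (l - 4)*(l - 3)*(l^3 - 4*l^2 + 3*l) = (l - 4)*(l - 3)*(l - 1)*(l^2 - 3*l) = l*(l - 4)*(l - 3)*(l - 1)*(l - 3)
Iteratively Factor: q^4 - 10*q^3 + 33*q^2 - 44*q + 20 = (q - 2)*(q^3 - 8*q^2 + 17*q - 10) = (q - 2)^2*(q^2 - 6*q + 5) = (q - 5)*(q - 2)^2*(q - 1)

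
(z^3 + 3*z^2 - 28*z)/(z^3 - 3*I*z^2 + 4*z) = (z^2 + 3*z - 28)/(z^2 - 3*I*z + 4)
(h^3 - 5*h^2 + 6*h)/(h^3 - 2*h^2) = (h - 3)/h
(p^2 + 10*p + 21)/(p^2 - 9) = (p + 7)/(p - 3)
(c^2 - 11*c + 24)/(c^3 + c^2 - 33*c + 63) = (c - 8)/(c^2 + 4*c - 21)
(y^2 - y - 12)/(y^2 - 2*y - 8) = (y + 3)/(y + 2)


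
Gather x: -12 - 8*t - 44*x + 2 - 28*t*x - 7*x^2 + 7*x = -8*t - 7*x^2 + x*(-28*t - 37) - 10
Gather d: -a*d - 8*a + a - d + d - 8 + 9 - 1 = -a*d - 7*a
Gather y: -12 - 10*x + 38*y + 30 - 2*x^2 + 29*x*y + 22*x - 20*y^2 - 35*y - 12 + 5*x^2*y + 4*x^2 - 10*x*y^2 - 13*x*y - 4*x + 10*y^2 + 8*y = 2*x^2 + 8*x + y^2*(-10*x - 10) + y*(5*x^2 + 16*x + 11) + 6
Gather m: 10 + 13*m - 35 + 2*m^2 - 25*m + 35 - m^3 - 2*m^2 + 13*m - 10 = -m^3 + m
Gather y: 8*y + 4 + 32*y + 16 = 40*y + 20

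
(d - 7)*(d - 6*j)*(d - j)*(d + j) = d^4 - 6*d^3*j - 7*d^3 - d^2*j^2 + 42*d^2*j + 6*d*j^3 + 7*d*j^2 - 42*j^3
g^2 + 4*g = g*(g + 4)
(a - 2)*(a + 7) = a^2 + 5*a - 14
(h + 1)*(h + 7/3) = h^2 + 10*h/3 + 7/3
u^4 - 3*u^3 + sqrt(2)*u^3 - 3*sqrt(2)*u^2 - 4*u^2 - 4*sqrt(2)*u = u*(u - 4)*(u + 1)*(u + sqrt(2))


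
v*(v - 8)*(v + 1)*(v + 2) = v^4 - 5*v^3 - 22*v^2 - 16*v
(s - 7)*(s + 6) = s^2 - s - 42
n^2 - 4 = (n - 2)*(n + 2)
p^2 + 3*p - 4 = (p - 1)*(p + 4)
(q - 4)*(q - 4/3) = q^2 - 16*q/3 + 16/3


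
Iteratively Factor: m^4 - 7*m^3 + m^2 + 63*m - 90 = (m + 3)*(m^3 - 10*m^2 + 31*m - 30) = (m - 5)*(m + 3)*(m^2 - 5*m + 6) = (m - 5)*(m - 3)*(m + 3)*(m - 2)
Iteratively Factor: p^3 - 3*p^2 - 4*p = (p)*(p^2 - 3*p - 4) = p*(p - 4)*(p + 1)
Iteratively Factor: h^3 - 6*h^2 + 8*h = (h - 4)*(h^2 - 2*h) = h*(h - 4)*(h - 2)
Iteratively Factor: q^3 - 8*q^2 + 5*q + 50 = (q + 2)*(q^2 - 10*q + 25) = (q - 5)*(q + 2)*(q - 5)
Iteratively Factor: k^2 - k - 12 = (k + 3)*(k - 4)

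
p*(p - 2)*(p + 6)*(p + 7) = p^4 + 11*p^3 + 16*p^2 - 84*p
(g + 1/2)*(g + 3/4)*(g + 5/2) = g^3 + 15*g^2/4 + 7*g/2 + 15/16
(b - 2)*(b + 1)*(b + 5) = b^3 + 4*b^2 - 7*b - 10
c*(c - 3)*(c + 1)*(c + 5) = c^4 + 3*c^3 - 13*c^2 - 15*c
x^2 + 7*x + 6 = (x + 1)*(x + 6)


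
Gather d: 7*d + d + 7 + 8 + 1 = 8*d + 16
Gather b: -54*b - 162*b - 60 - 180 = -216*b - 240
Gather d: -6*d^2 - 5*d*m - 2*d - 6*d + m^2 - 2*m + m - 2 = -6*d^2 + d*(-5*m - 8) + m^2 - m - 2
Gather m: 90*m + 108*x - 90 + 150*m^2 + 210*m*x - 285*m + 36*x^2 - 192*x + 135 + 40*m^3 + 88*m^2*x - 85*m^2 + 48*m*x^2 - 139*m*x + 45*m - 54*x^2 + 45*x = 40*m^3 + m^2*(88*x + 65) + m*(48*x^2 + 71*x - 150) - 18*x^2 - 39*x + 45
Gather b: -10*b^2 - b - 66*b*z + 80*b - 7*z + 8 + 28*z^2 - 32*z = -10*b^2 + b*(79 - 66*z) + 28*z^2 - 39*z + 8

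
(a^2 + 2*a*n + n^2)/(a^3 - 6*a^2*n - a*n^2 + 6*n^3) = (a + n)/(a^2 - 7*a*n + 6*n^2)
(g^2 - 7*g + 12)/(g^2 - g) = (g^2 - 7*g + 12)/(g*(g - 1))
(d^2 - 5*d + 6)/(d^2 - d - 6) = (d - 2)/(d + 2)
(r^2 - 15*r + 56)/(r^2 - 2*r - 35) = (r - 8)/(r + 5)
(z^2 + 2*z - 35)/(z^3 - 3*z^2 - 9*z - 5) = (z + 7)/(z^2 + 2*z + 1)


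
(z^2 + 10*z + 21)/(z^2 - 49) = (z + 3)/(z - 7)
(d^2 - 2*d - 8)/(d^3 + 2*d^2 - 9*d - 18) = (d - 4)/(d^2 - 9)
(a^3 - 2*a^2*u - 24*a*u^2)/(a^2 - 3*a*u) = (a^2 - 2*a*u - 24*u^2)/(a - 3*u)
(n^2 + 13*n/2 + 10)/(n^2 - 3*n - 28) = (n + 5/2)/(n - 7)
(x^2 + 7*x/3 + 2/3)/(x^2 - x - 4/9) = 3*(x + 2)/(3*x - 4)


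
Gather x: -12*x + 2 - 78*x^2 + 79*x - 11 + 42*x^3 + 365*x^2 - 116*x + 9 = 42*x^3 + 287*x^2 - 49*x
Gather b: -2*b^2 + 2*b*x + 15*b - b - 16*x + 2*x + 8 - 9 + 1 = -2*b^2 + b*(2*x + 14) - 14*x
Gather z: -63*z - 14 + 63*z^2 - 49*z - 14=63*z^2 - 112*z - 28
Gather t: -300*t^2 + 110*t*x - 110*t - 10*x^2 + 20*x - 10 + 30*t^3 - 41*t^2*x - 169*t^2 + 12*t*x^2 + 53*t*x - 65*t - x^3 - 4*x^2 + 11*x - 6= 30*t^3 + t^2*(-41*x - 469) + t*(12*x^2 + 163*x - 175) - x^3 - 14*x^2 + 31*x - 16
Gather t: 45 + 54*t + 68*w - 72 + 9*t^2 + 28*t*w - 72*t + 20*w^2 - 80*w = 9*t^2 + t*(28*w - 18) + 20*w^2 - 12*w - 27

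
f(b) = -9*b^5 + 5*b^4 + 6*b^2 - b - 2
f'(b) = -45*b^4 + 20*b^3 + 12*b - 1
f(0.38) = -1.48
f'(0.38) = 3.72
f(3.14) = -2207.13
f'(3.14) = -3718.66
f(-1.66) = 167.60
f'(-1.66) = -454.11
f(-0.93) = 14.12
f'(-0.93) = -61.91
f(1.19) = -6.14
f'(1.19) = -43.26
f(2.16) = -290.49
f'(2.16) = -753.08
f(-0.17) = -1.65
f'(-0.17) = -3.18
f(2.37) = -485.87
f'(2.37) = -1126.05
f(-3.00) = 2647.00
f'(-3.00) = -4222.00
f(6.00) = -63296.00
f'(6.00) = -53929.00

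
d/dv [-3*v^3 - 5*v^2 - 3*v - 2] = -9*v^2 - 10*v - 3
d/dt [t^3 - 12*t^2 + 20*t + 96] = 3*t^2 - 24*t + 20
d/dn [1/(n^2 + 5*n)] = (-2*n - 5)/(n^2*(n + 5)^2)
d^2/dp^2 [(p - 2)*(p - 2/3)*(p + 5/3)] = 6*p - 2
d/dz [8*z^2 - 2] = 16*z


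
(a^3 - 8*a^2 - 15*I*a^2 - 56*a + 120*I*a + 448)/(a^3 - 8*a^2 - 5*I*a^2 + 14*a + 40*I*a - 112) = (a - 8*I)/(a + 2*I)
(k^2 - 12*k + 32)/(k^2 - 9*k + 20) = (k - 8)/(k - 5)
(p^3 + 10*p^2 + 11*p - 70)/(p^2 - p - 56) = (p^2 + 3*p - 10)/(p - 8)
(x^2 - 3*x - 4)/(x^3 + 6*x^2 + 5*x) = (x - 4)/(x*(x + 5))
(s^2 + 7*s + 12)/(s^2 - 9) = (s + 4)/(s - 3)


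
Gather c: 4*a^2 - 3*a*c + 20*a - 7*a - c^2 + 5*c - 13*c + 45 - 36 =4*a^2 + 13*a - c^2 + c*(-3*a - 8) + 9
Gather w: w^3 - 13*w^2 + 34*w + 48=w^3 - 13*w^2 + 34*w + 48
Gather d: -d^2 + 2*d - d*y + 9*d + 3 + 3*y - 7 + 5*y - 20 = -d^2 + d*(11 - y) + 8*y - 24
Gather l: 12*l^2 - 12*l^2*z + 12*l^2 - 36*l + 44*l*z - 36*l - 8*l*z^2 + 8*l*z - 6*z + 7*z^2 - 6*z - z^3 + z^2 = l^2*(24 - 12*z) + l*(-8*z^2 + 52*z - 72) - z^3 + 8*z^2 - 12*z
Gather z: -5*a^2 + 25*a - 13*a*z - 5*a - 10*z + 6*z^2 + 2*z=-5*a^2 + 20*a + 6*z^2 + z*(-13*a - 8)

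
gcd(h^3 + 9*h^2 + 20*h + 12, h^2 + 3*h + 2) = h^2 + 3*h + 2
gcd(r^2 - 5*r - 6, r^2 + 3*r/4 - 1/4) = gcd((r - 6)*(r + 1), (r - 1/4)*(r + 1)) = r + 1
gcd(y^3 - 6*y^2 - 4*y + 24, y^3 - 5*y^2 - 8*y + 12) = y^2 - 4*y - 12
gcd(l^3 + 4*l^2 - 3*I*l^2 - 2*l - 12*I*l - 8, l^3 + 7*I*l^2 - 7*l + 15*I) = l - I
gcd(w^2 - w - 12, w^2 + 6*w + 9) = w + 3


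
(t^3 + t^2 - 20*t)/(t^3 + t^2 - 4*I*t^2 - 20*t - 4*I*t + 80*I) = t/(t - 4*I)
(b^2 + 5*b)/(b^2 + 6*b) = (b + 5)/(b + 6)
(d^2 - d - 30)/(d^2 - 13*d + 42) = (d + 5)/(d - 7)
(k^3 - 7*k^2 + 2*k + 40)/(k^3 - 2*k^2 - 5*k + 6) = (k^2 - 9*k + 20)/(k^2 - 4*k + 3)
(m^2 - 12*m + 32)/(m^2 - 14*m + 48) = (m - 4)/(m - 6)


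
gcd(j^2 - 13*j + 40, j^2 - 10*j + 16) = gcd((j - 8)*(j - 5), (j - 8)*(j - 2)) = j - 8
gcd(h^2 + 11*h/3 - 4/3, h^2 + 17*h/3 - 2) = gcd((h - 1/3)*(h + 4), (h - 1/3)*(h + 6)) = h - 1/3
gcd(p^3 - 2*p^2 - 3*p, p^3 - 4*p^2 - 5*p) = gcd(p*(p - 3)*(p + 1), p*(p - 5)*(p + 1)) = p^2 + p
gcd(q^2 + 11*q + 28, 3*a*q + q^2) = 1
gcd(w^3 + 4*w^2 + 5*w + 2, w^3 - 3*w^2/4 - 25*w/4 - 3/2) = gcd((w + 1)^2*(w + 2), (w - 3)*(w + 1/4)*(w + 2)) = w + 2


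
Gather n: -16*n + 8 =8 - 16*n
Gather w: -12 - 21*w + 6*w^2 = 6*w^2 - 21*w - 12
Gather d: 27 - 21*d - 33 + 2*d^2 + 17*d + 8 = 2*d^2 - 4*d + 2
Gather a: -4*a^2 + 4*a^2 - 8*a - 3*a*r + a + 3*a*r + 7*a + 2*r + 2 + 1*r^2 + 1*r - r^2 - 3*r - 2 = 0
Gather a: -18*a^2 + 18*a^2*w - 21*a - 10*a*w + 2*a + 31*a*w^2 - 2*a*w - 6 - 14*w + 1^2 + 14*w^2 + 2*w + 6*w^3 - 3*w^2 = a^2*(18*w - 18) + a*(31*w^2 - 12*w - 19) + 6*w^3 + 11*w^2 - 12*w - 5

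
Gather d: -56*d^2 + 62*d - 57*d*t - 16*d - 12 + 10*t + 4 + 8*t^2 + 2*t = -56*d^2 + d*(46 - 57*t) + 8*t^2 + 12*t - 8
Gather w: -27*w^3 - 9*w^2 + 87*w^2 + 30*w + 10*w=-27*w^3 + 78*w^2 + 40*w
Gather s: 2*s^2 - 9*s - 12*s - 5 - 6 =2*s^2 - 21*s - 11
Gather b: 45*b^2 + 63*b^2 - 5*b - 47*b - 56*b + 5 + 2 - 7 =108*b^2 - 108*b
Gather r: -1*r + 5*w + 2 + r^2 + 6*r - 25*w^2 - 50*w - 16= r^2 + 5*r - 25*w^2 - 45*w - 14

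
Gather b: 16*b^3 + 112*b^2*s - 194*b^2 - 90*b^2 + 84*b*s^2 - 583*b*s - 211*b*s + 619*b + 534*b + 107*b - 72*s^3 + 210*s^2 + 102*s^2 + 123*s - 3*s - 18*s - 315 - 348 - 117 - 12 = 16*b^3 + b^2*(112*s - 284) + b*(84*s^2 - 794*s + 1260) - 72*s^3 + 312*s^2 + 102*s - 792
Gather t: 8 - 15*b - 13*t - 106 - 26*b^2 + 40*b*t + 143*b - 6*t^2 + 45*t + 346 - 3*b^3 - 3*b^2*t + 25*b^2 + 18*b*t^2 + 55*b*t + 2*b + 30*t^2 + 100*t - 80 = -3*b^3 - b^2 + 130*b + t^2*(18*b + 24) + t*(-3*b^2 + 95*b + 132) + 168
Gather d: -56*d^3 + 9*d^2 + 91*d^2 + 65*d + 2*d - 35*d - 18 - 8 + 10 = -56*d^3 + 100*d^2 + 32*d - 16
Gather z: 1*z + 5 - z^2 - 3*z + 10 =-z^2 - 2*z + 15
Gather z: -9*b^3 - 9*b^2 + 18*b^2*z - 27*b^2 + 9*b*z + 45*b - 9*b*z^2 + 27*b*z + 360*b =-9*b^3 - 36*b^2 - 9*b*z^2 + 405*b + z*(18*b^2 + 36*b)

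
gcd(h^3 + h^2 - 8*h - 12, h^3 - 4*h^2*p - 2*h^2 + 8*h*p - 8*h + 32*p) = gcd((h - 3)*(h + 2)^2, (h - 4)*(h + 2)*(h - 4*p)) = h + 2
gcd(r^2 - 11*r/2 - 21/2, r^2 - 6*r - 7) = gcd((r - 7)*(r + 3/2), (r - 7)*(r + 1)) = r - 7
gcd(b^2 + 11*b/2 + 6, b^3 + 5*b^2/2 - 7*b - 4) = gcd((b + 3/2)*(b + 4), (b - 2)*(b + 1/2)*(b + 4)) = b + 4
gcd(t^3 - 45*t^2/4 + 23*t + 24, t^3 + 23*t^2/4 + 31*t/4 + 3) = t + 3/4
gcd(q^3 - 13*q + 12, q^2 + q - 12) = q^2 + q - 12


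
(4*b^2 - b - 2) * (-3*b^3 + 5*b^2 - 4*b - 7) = -12*b^5 + 23*b^4 - 15*b^3 - 34*b^2 + 15*b + 14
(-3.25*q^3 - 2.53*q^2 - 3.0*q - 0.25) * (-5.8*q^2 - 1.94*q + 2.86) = 18.85*q^5 + 20.979*q^4 + 13.0132*q^3 + 0.0342000000000009*q^2 - 8.095*q - 0.715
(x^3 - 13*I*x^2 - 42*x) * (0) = 0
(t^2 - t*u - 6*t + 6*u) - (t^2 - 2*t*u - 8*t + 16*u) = t*u + 2*t - 10*u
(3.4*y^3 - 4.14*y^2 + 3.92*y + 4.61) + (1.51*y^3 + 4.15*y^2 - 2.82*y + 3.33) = 4.91*y^3 + 0.0100000000000007*y^2 + 1.1*y + 7.94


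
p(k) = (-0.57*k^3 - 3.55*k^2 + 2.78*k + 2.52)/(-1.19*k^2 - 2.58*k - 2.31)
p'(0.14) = 0.49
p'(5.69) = 0.62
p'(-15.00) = 0.52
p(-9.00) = -1.40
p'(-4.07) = 1.27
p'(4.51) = 0.68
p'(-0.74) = -7.67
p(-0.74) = 1.19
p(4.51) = 2.87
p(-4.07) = 2.53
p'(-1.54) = -1.79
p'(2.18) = 0.94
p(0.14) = -1.05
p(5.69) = 3.63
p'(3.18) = 0.79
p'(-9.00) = 0.60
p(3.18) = 1.90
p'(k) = (2.38*k + 2.58)*(-0.57*k^3 - 3.55*k^2 + 2.78*k + 2.52)/(-1.19*k^2 - 2.58*k - 2.31)^2 + (-1.71*k^2 - 7.1*k + 2.78)/(-1.19*k^2 - 2.58*k - 2.31)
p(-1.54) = 6.99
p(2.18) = 1.04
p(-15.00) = -4.69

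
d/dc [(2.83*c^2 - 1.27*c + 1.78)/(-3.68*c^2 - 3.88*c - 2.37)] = (-15.654*c^2 - 0.3134*c + 9.9163)/(13.5424*c^4 + 28.5568*c^3 + 32.4976*c^2 + 18.3912*c + 5.6169)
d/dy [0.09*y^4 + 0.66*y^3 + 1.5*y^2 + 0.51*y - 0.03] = 0.36*y^3 + 1.98*y^2 + 3.0*y + 0.51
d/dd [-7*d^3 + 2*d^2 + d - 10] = -21*d^2 + 4*d + 1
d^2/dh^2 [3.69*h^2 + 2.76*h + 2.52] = 7.38000000000000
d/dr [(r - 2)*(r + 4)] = 2*r + 2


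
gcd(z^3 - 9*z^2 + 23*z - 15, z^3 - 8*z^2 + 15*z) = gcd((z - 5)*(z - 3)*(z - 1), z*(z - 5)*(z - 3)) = z^2 - 8*z + 15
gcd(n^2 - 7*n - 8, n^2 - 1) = n + 1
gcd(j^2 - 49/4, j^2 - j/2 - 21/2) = j - 7/2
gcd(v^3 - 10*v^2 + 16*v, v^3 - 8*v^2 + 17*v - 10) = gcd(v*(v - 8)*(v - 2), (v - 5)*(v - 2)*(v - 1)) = v - 2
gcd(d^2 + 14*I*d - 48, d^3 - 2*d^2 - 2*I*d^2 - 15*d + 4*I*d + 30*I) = 1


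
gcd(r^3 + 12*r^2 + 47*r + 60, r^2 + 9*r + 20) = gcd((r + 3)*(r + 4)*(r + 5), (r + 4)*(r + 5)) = r^2 + 9*r + 20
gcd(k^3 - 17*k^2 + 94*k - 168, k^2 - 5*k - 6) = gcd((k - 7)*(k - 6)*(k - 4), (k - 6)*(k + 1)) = k - 6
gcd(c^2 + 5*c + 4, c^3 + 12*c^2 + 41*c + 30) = c + 1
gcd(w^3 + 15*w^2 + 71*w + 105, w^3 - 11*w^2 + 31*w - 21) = 1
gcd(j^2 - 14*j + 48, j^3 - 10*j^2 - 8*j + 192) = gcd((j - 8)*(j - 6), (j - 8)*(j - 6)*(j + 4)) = j^2 - 14*j + 48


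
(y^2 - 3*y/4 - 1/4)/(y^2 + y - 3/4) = (4*y^2 - 3*y - 1)/(4*y^2 + 4*y - 3)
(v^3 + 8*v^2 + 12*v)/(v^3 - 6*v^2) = (v^2 + 8*v + 12)/(v*(v - 6))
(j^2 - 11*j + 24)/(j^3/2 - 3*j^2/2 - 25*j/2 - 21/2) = 2*(-j^2 + 11*j - 24)/(-j^3 + 3*j^2 + 25*j + 21)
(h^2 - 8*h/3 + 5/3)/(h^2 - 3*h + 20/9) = 3*(h - 1)/(3*h - 4)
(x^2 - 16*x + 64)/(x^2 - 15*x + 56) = (x - 8)/(x - 7)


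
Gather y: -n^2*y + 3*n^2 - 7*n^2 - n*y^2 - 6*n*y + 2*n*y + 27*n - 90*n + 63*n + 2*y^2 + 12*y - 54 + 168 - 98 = -4*n^2 + y^2*(2 - n) + y*(-n^2 - 4*n + 12) + 16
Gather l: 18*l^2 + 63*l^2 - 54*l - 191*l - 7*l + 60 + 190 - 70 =81*l^2 - 252*l + 180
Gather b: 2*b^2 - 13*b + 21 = 2*b^2 - 13*b + 21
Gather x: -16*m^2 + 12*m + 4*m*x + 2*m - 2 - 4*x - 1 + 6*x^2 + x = -16*m^2 + 14*m + 6*x^2 + x*(4*m - 3) - 3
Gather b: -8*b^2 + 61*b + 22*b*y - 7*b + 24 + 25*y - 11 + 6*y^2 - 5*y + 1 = -8*b^2 + b*(22*y + 54) + 6*y^2 + 20*y + 14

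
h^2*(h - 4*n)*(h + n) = h^4 - 3*h^3*n - 4*h^2*n^2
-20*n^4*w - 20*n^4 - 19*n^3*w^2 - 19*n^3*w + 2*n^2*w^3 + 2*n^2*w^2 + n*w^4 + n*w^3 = (-4*n + w)*(n + w)*(5*n + w)*(n*w + n)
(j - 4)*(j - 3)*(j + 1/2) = j^3 - 13*j^2/2 + 17*j/2 + 6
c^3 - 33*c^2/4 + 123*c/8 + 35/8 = (c - 5)*(c - 7/2)*(c + 1/4)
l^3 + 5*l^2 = l^2*(l + 5)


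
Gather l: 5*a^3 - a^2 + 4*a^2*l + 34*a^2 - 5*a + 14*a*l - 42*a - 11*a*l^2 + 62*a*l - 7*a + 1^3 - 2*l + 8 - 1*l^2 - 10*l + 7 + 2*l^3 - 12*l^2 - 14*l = 5*a^3 + 33*a^2 - 54*a + 2*l^3 + l^2*(-11*a - 13) + l*(4*a^2 + 76*a - 26) + 16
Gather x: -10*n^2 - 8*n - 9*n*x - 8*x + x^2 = -10*n^2 - 8*n + x^2 + x*(-9*n - 8)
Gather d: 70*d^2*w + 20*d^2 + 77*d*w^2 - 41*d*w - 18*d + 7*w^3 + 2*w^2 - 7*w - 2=d^2*(70*w + 20) + d*(77*w^2 - 41*w - 18) + 7*w^3 + 2*w^2 - 7*w - 2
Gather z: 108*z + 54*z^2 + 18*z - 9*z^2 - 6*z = 45*z^2 + 120*z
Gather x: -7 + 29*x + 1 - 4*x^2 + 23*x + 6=-4*x^2 + 52*x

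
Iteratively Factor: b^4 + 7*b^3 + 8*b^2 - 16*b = (b + 4)*(b^3 + 3*b^2 - 4*b) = b*(b + 4)*(b^2 + 3*b - 4) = b*(b + 4)^2*(b - 1)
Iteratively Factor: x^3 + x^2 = (x)*(x^2 + x) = x^2*(x + 1)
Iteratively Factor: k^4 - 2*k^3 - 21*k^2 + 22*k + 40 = (k + 4)*(k^3 - 6*k^2 + 3*k + 10) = (k - 2)*(k + 4)*(k^2 - 4*k - 5) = (k - 5)*(k - 2)*(k + 4)*(k + 1)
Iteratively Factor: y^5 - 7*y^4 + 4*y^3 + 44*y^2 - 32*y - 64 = (y + 1)*(y^4 - 8*y^3 + 12*y^2 + 32*y - 64) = (y - 4)*(y + 1)*(y^3 - 4*y^2 - 4*y + 16) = (y - 4)*(y + 1)*(y + 2)*(y^2 - 6*y + 8) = (y - 4)^2*(y + 1)*(y + 2)*(y - 2)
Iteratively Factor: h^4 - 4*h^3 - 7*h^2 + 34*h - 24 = (h + 3)*(h^3 - 7*h^2 + 14*h - 8) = (h - 2)*(h + 3)*(h^2 - 5*h + 4) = (h - 4)*(h - 2)*(h + 3)*(h - 1)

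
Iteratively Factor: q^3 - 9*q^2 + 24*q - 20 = (q - 2)*(q^2 - 7*q + 10) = (q - 5)*(q - 2)*(q - 2)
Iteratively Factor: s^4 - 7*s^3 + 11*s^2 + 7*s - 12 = (s + 1)*(s^3 - 8*s^2 + 19*s - 12) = (s - 4)*(s + 1)*(s^2 - 4*s + 3) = (s - 4)*(s - 3)*(s + 1)*(s - 1)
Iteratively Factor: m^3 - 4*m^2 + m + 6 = (m + 1)*(m^2 - 5*m + 6) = (m - 2)*(m + 1)*(m - 3)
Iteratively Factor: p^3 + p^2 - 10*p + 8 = (p - 1)*(p^2 + 2*p - 8) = (p - 2)*(p - 1)*(p + 4)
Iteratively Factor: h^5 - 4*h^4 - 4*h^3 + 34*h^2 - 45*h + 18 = (h - 1)*(h^4 - 3*h^3 - 7*h^2 + 27*h - 18) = (h - 2)*(h - 1)*(h^3 - h^2 - 9*h + 9) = (h - 2)*(h - 1)*(h + 3)*(h^2 - 4*h + 3) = (h - 3)*(h - 2)*(h - 1)*(h + 3)*(h - 1)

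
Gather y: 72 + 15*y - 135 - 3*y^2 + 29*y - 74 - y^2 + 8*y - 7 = -4*y^2 + 52*y - 144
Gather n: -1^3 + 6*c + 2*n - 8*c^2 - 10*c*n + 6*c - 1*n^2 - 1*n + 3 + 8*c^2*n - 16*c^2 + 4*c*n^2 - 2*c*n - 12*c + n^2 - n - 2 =-24*c^2 + 4*c*n^2 + n*(8*c^2 - 12*c)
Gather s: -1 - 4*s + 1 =-4*s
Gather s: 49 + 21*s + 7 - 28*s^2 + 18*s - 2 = -28*s^2 + 39*s + 54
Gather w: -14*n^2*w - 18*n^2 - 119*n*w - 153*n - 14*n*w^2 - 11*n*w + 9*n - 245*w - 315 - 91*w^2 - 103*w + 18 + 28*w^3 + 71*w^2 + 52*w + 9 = -18*n^2 - 144*n + 28*w^3 + w^2*(-14*n - 20) + w*(-14*n^2 - 130*n - 296) - 288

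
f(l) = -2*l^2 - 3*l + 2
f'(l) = -4*l - 3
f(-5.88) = -49.51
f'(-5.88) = 20.52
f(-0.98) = 3.02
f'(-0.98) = 0.92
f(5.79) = -82.42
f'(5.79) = -26.16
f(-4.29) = -21.94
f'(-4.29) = 14.16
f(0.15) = 1.50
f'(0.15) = -3.60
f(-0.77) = 3.12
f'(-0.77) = 0.08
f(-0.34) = 2.79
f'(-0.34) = -1.64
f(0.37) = 0.62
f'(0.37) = -4.48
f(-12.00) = -250.00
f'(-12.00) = 45.00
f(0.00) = 2.00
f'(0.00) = -3.00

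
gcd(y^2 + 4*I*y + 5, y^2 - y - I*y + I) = y - I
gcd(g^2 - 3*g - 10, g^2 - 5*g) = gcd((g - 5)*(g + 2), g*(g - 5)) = g - 5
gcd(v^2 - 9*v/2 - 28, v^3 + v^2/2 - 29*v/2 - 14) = v + 7/2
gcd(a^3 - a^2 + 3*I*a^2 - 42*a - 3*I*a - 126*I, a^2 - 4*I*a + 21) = a + 3*I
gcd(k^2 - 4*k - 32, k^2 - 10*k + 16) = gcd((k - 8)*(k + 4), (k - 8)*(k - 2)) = k - 8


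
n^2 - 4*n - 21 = (n - 7)*(n + 3)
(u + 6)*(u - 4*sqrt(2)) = u^2 - 4*sqrt(2)*u + 6*u - 24*sqrt(2)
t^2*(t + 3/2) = t^3 + 3*t^2/2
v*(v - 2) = v^2 - 2*v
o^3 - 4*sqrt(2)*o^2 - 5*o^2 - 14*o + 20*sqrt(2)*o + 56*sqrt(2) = (o - 7)*(o + 2)*(o - 4*sqrt(2))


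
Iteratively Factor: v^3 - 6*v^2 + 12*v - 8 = (v - 2)*(v^2 - 4*v + 4) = (v - 2)^2*(v - 2)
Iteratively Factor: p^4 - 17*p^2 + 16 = (p + 1)*(p^3 - p^2 - 16*p + 16) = (p - 4)*(p + 1)*(p^2 + 3*p - 4) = (p - 4)*(p + 1)*(p + 4)*(p - 1)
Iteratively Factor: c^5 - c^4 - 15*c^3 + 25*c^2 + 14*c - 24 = (c + 1)*(c^4 - 2*c^3 - 13*c^2 + 38*c - 24) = (c - 2)*(c + 1)*(c^3 - 13*c + 12) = (c - 3)*(c - 2)*(c + 1)*(c^2 + 3*c - 4) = (c - 3)*(c - 2)*(c + 1)*(c + 4)*(c - 1)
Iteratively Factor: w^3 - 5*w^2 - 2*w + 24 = (w - 4)*(w^2 - w - 6) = (w - 4)*(w + 2)*(w - 3)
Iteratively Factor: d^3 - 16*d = (d + 4)*(d^2 - 4*d) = (d - 4)*(d + 4)*(d)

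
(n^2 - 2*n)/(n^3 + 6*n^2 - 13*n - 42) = n*(n - 2)/(n^3 + 6*n^2 - 13*n - 42)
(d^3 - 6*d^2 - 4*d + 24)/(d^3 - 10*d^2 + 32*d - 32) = (d^2 - 4*d - 12)/(d^2 - 8*d + 16)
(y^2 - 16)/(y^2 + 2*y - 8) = (y - 4)/(y - 2)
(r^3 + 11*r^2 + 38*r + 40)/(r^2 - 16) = (r^2 + 7*r + 10)/(r - 4)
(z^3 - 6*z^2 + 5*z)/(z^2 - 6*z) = (z^2 - 6*z + 5)/(z - 6)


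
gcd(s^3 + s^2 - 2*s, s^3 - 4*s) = s^2 + 2*s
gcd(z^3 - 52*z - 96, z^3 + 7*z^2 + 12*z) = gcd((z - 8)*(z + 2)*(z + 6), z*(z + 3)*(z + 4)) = 1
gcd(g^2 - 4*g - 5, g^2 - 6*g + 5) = g - 5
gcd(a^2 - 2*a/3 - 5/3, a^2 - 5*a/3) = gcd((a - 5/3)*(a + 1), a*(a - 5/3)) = a - 5/3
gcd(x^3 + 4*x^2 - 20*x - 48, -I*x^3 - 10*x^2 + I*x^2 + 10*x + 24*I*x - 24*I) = 1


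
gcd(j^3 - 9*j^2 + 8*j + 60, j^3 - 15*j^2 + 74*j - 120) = j^2 - 11*j + 30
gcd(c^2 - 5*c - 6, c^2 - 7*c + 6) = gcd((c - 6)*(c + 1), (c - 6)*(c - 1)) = c - 6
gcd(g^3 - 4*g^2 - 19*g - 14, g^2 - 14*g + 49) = g - 7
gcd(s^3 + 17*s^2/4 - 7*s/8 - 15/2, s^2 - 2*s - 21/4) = s + 3/2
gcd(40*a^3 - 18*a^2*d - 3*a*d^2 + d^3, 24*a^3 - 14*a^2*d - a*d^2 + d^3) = 8*a^2 - 2*a*d - d^2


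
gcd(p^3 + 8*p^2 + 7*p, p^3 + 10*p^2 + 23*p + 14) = p^2 + 8*p + 7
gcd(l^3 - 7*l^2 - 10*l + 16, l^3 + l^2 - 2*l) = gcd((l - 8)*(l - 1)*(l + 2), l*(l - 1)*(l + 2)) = l^2 + l - 2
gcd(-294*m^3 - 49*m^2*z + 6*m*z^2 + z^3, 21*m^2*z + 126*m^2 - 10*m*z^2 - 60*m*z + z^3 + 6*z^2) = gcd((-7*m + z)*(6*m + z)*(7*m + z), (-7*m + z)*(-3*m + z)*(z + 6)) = -7*m + z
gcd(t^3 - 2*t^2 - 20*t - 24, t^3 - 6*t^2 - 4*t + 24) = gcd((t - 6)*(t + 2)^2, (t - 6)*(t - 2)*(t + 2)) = t^2 - 4*t - 12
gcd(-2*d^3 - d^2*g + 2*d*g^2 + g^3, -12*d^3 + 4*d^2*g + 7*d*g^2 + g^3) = 2*d^2 - d*g - g^2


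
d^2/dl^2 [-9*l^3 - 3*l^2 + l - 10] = -54*l - 6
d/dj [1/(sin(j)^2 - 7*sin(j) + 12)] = (7 - 2*sin(j))*cos(j)/(sin(j)^2 - 7*sin(j) + 12)^2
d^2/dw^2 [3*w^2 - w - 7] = 6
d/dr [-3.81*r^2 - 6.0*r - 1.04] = -7.62*r - 6.0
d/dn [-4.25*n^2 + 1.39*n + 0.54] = 1.39 - 8.5*n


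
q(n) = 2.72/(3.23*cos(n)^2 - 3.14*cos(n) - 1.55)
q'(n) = 2.72*(6.46*sin(n)*cos(n) - 3.14*sin(n))/(3.23*cos(n)^2 - 3.14*cos(n) - 1.55)^2 = (17.5712*cos(n) - 8.5408)*sin(n)/(-3.23*cos(n)^2 + 3.14*cos(n) + 1.55)^2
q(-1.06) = -1.18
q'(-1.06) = -0.01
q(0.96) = -1.19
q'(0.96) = 0.24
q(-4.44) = -5.77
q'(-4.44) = -57.49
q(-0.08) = -1.85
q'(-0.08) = -0.33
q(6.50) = -1.77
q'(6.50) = 0.79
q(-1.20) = -1.20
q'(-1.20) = 0.40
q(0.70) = -1.32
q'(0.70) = 0.74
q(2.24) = 1.66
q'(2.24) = -5.66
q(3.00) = 0.58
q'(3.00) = -0.16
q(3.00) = 0.58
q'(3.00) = -0.16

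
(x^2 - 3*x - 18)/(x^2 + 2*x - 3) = (x - 6)/(x - 1)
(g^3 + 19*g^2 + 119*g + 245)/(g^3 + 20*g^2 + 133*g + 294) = (g + 5)/(g + 6)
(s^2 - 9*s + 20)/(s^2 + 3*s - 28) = (s - 5)/(s + 7)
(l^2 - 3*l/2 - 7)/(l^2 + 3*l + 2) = (l - 7/2)/(l + 1)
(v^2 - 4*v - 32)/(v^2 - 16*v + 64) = (v + 4)/(v - 8)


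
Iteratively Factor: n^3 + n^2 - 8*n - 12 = (n + 2)*(n^2 - n - 6) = (n + 2)^2*(n - 3)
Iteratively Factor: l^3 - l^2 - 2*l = (l - 2)*(l^2 + l) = l*(l - 2)*(l + 1)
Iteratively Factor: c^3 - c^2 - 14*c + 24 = (c - 2)*(c^2 + c - 12) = (c - 2)*(c + 4)*(c - 3)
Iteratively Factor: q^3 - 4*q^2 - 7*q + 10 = (q - 5)*(q^2 + q - 2) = (q - 5)*(q - 1)*(q + 2)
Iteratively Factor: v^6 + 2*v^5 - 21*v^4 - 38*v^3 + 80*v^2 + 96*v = (v + 3)*(v^5 - v^4 - 18*v^3 + 16*v^2 + 32*v) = v*(v + 3)*(v^4 - v^3 - 18*v^2 + 16*v + 32) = v*(v - 4)*(v + 3)*(v^3 + 3*v^2 - 6*v - 8) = v*(v - 4)*(v - 2)*(v + 3)*(v^2 + 5*v + 4) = v*(v - 4)*(v - 2)*(v + 1)*(v + 3)*(v + 4)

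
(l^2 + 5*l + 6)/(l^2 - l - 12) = (l + 2)/(l - 4)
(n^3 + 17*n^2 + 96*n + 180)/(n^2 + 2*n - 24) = (n^2 + 11*n + 30)/(n - 4)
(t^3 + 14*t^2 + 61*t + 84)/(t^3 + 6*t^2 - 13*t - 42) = (t^2 + 7*t + 12)/(t^2 - t - 6)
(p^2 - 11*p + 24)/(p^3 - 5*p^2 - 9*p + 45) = (p - 8)/(p^2 - 2*p - 15)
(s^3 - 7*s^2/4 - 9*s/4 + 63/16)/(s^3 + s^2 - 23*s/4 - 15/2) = (8*s^2 - 26*s + 21)/(4*(2*s^2 - s - 10))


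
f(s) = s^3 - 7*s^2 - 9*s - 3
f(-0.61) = -0.34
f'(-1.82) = 26.42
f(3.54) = -78.22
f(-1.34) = -5.92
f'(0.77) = -18.00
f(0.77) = -13.62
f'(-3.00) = 60.00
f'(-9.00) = 360.00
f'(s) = 3*s^2 - 14*s - 9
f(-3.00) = -66.00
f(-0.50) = -0.38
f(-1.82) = -15.84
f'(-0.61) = 0.66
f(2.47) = -52.87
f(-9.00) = -1218.00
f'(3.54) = -20.97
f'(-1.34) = 15.15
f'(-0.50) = -1.25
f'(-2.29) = 38.79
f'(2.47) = -25.28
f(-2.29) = -31.11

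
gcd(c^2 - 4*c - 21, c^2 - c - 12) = c + 3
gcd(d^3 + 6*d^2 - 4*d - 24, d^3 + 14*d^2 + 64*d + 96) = d + 6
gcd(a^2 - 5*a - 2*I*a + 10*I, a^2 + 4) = a - 2*I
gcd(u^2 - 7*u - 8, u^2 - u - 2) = u + 1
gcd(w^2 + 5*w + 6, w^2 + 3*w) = w + 3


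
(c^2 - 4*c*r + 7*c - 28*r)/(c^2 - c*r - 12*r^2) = (c + 7)/(c + 3*r)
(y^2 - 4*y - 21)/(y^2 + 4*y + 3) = (y - 7)/(y + 1)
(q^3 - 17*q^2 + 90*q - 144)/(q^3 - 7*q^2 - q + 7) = (q^3 - 17*q^2 + 90*q - 144)/(q^3 - 7*q^2 - q + 7)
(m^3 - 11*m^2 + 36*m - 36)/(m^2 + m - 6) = (m^2 - 9*m + 18)/(m + 3)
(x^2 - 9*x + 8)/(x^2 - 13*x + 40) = (x - 1)/(x - 5)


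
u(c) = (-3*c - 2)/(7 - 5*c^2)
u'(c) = 10*c*(-3*c - 2)/(7 - 5*c^2)^2 - 3/(7 - 5*c^2)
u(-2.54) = -0.22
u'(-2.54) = -0.10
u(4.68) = 0.16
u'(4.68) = -0.04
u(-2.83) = -0.20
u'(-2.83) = -0.08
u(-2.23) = -0.26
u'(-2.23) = -0.16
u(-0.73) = 0.04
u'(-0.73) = -0.77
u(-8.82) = -0.06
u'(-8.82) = -0.01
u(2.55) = 0.38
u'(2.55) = -0.26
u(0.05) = -0.31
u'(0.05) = -0.45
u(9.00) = 0.07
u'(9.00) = -0.00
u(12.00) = 0.05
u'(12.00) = 0.00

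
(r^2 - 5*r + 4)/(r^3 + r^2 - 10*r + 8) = (r - 4)/(r^2 + 2*r - 8)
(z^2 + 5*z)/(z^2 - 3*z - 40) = z/(z - 8)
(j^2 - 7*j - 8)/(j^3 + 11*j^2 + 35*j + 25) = (j - 8)/(j^2 + 10*j + 25)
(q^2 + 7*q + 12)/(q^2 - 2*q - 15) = (q + 4)/(q - 5)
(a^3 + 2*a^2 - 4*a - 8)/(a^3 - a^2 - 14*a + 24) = (a^2 + 4*a + 4)/(a^2 + a - 12)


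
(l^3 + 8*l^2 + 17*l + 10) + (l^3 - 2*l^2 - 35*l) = 2*l^3 + 6*l^2 - 18*l + 10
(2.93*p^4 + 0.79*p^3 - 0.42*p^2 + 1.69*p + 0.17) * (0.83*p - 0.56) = 2.4319*p^5 - 0.9851*p^4 - 0.791*p^3 + 1.6379*p^2 - 0.8053*p - 0.0952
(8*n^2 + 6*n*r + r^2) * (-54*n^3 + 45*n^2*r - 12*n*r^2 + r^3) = -432*n^5 + 36*n^4*r + 120*n^3*r^2 - 19*n^2*r^3 - 6*n*r^4 + r^5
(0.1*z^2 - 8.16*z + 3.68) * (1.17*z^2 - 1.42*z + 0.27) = 0.117*z^4 - 9.6892*z^3 + 15.9198*z^2 - 7.4288*z + 0.9936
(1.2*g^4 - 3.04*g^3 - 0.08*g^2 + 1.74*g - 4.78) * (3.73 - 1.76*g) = -2.112*g^5 + 9.8264*g^4 - 11.1984*g^3 - 3.3608*g^2 + 14.903*g - 17.8294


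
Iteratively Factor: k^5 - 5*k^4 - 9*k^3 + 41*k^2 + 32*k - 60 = (k - 1)*(k^4 - 4*k^3 - 13*k^2 + 28*k + 60) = (k - 3)*(k - 1)*(k^3 - k^2 - 16*k - 20) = (k - 5)*(k - 3)*(k - 1)*(k^2 + 4*k + 4) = (k - 5)*(k - 3)*(k - 1)*(k + 2)*(k + 2)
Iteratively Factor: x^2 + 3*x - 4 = (x - 1)*(x + 4)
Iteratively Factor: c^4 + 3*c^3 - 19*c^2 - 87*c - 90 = (c + 2)*(c^3 + c^2 - 21*c - 45) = (c + 2)*(c + 3)*(c^2 - 2*c - 15) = (c + 2)*(c + 3)^2*(c - 5)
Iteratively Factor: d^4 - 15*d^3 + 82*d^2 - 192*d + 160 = (d - 4)*(d^3 - 11*d^2 + 38*d - 40) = (d - 4)*(d - 2)*(d^2 - 9*d + 20) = (d - 4)^2*(d - 2)*(d - 5)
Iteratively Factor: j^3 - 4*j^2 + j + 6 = (j - 3)*(j^2 - j - 2) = (j - 3)*(j - 2)*(j + 1)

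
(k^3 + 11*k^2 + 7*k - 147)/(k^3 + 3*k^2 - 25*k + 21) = (k + 7)/(k - 1)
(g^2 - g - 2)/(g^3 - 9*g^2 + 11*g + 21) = (g - 2)/(g^2 - 10*g + 21)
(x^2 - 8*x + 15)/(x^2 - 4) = (x^2 - 8*x + 15)/(x^2 - 4)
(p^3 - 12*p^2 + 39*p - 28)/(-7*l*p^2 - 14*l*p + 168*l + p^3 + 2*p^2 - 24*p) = (p^2 - 8*p + 7)/(-7*l*p - 42*l + p^2 + 6*p)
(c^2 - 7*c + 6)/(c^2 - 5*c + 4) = (c - 6)/(c - 4)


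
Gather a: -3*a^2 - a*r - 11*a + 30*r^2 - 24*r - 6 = -3*a^2 + a*(-r - 11) + 30*r^2 - 24*r - 6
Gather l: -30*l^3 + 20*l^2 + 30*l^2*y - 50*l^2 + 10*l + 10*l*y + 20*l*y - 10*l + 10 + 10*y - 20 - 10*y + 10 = -30*l^3 + l^2*(30*y - 30) + 30*l*y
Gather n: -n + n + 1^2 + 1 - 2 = 0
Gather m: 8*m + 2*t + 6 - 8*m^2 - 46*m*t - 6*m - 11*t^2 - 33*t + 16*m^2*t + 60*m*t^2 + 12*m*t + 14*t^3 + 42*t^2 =m^2*(16*t - 8) + m*(60*t^2 - 34*t + 2) + 14*t^3 + 31*t^2 - 31*t + 6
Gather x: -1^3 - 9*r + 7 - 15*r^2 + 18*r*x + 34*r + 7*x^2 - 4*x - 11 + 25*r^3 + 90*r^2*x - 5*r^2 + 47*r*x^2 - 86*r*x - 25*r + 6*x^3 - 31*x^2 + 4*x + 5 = 25*r^3 - 20*r^2 + 6*x^3 + x^2*(47*r - 24) + x*(90*r^2 - 68*r)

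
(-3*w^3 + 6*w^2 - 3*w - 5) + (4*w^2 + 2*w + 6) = -3*w^3 + 10*w^2 - w + 1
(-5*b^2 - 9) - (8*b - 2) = -5*b^2 - 8*b - 7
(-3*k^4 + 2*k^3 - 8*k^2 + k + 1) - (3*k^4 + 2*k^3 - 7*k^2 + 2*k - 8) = -6*k^4 - k^2 - k + 9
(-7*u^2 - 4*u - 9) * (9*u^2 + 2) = -63*u^4 - 36*u^3 - 95*u^2 - 8*u - 18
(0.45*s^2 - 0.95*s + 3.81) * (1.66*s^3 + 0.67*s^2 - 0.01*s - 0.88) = 0.747*s^5 - 1.2755*s^4 + 5.6836*s^3 + 2.1662*s^2 + 0.7979*s - 3.3528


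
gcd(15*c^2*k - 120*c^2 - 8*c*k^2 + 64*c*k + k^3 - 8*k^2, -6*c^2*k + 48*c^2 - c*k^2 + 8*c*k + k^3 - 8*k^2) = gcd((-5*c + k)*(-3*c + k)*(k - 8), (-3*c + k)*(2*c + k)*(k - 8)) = 3*c*k - 24*c - k^2 + 8*k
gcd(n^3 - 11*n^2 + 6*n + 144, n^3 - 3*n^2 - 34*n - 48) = n^2 - 5*n - 24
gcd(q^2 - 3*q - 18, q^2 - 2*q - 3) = 1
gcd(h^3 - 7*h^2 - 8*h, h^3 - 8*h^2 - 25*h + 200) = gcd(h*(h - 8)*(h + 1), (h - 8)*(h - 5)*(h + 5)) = h - 8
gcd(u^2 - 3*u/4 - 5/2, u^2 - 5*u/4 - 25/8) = u + 5/4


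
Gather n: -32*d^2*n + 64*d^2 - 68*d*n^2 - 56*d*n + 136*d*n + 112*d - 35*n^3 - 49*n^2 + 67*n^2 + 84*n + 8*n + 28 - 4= 64*d^2 + 112*d - 35*n^3 + n^2*(18 - 68*d) + n*(-32*d^2 + 80*d + 92) + 24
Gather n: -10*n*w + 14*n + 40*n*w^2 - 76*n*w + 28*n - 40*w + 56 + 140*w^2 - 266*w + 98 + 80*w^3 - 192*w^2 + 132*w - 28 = n*(40*w^2 - 86*w + 42) + 80*w^3 - 52*w^2 - 174*w + 126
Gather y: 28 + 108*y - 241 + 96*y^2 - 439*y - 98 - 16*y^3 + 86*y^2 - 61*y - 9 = -16*y^3 + 182*y^2 - 392*y - 320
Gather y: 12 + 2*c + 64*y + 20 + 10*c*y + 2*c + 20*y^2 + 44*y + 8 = 4*c + 20*y^2 + y*(10*c + 108) + 40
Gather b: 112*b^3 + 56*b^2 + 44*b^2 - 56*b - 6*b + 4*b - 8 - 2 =112*b^3 + 100*b^2 - 58*b - 10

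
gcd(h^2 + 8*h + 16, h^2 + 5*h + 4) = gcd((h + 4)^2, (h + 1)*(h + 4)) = h + 4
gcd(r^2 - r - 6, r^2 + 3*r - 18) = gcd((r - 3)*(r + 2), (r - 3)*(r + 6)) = r - 3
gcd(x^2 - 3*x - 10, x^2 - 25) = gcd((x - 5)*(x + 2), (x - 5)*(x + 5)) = x - 5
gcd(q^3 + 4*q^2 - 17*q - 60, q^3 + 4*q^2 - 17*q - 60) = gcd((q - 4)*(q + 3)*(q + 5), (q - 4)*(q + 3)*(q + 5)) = q^3 + 4*q^2 - 17*q - 60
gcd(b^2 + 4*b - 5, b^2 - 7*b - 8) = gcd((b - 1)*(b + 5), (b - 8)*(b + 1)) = 1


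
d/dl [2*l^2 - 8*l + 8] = 4*l - 8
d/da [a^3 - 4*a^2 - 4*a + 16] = 3*a^2 - 8*a - 4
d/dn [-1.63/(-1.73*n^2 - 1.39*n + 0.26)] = (-5.6398*n - 2.2657)/(1.73*n^2 + 1.39*n - 0.26)^2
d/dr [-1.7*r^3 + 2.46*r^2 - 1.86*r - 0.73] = -5.1*r^2 + 4.92*r - 1.86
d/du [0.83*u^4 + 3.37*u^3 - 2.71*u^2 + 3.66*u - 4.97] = 3.32*u^3 + 10.11*u^2 - 5.42*u + 3.66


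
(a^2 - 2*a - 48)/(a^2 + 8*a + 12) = (a - 8)/(a + 2)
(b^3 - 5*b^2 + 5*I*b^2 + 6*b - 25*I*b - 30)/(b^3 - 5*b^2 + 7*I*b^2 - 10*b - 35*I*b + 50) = (b^2 + 5*I*b + 6)/(b^2 + 7*I*b - 10)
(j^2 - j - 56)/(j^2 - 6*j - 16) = (j + 7)/(j + 2)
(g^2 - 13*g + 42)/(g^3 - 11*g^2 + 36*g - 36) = (g - 7)/(g^2 - 5*g + 6)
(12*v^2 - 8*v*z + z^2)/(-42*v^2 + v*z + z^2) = (-2*v + z)/(7*v + z)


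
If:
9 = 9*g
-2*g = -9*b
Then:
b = 2/9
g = 1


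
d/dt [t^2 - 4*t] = 2*t - 4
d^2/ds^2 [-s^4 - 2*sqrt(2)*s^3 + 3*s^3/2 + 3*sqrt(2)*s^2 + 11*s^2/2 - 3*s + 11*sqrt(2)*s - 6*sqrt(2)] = -12*s^2 - 12*sqrt(2)*s + 9*s + 6*sqrt(2) + 11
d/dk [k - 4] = 1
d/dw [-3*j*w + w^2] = -3*j + 2*w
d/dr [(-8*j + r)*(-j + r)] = -9*j + 2*r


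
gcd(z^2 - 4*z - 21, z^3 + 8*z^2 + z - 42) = z + 3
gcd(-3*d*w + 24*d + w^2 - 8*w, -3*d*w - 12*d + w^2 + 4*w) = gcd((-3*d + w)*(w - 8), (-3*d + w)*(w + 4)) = -3*d + w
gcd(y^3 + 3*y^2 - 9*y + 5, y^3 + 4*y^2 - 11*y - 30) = y + 5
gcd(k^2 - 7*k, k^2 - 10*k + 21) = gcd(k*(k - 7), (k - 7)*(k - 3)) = k - 7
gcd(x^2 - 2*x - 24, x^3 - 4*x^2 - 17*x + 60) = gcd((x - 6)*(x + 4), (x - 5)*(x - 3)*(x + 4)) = x + 4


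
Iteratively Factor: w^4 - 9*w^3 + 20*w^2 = (w - 5)*(w^3 - 4*w^2) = w*(w - 5)*(w^2 - 4*w) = w*(w - 5)*(w - 4)*(w)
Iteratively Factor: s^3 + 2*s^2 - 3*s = (s + 3)*(s^2 - s) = s*(s + 3)*(s - 1)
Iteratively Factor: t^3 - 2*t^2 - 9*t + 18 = (t - 3)*(t^2 + t - 6) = (t - 3)*(t - 2)*(t + 3)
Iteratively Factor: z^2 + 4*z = (z)*(z + 4)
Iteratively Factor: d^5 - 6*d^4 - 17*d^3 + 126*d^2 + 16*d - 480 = (d + 4)*(d^4 - 10*d^3 + 23*d^2 + 34*d - 120) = (d - 5)*(d + 4)*(d^3 - 5*d^2 - 2*d + 24) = (d - 5)*(d - 4)*(d + 4)*(d^2 - d - 6) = (d - 5)*(d - 4)*(d + 2)*(d + 4)*(d - 3)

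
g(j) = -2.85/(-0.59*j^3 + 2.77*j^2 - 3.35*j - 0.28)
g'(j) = -2.85*(1.77*j^2 - 5.54*j + 3.35)/(-0.59*j^3 + 2.77*j^2 - 3.35*j - 0.28)^2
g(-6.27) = -0.01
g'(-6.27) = -0.00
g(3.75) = 0.57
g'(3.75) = -0.85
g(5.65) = 0.08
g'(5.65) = -0.06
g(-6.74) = -0.01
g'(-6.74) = -0.00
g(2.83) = 3.01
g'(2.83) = -5.86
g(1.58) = 2.89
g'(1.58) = 2.89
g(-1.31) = -0.28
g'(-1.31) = -0.37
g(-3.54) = -0.04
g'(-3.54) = -0.02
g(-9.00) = -0.00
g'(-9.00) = -0.00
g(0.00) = 10.18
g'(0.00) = -121.78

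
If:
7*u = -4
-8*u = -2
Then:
No Solution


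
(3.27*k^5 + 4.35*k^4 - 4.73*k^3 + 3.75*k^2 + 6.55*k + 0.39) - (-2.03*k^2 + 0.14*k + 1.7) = 3.27*k^5 + 4.35*k^4 - 4.73*k^3 + 5.78*k^2 + 6.41*k - 1.31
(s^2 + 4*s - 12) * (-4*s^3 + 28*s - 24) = -4*s^5 - 16*s^4 + 76*s^3 + 88*s^2 - 432*s + 288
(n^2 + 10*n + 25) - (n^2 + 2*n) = 8*n + 25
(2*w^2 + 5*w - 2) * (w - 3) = 2*w^3 - w^2 - 17*w + 6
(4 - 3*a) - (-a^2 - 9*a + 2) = a^2 + 6*a + 2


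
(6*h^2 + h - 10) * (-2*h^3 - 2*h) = -12*h^5 - 2*h^4 + 8*h^3 - 2*h^2 + 20*h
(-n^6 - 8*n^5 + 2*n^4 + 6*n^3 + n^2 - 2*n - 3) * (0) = 0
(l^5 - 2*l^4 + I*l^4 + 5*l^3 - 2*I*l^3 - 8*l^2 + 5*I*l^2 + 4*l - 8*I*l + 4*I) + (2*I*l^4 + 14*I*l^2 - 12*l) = l^5 - 2*l^4 + 3*I*l^4 + 5*l^3 - 2*I*l^3 - 8*l^2 + 19*I*l^2 - 8*l - 8*I*l + 4*I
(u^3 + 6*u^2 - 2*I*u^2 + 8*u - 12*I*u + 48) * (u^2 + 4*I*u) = u^5 + 6*u^4 + 2*I*u^4 + 16*u^3 + 12*I*u^3 + 96*u^2 + 32*I*u^2 + 192*I*u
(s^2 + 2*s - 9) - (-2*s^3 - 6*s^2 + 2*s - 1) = 2*s^3 + 7*s^2 - 8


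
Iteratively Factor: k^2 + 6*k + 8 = (k + 4)*(k + 2)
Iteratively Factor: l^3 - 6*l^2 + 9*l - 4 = (l - 4)*(l^2 - 2*l + 1) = (l - 4)*(l - 1)*(l - 1)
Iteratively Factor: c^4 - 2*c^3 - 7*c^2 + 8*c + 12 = (c - 2)*(c^3 - 7*c - 6) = (c - 2)*(c + 2)*(c^2 - 2*c - 3) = (c - 2)*(c + 1)*(c + 2)*(c - 3)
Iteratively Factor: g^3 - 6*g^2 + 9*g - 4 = (g - 4)*(g^2 - 2*g + 1) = (g - 4)*(g - 1)*(g - 1)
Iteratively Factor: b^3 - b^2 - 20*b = (b - 5)*(b^2 + 4*b) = (b - 5)*(b + 4)*(b)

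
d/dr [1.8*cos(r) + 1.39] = -1.8*sin(r)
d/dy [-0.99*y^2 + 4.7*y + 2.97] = 4.7 - 1.98*y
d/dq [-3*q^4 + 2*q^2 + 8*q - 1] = -12*q^3 + 4*q + 8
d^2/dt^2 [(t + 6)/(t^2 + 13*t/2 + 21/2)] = 4*((t + 6)*(4*t + 13)^2 - (6*t + 25)*(2*t^2 + 13*t + 21))/(2*t^2 + 13*t + 21)^3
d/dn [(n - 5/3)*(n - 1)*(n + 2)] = 3*n^2 - 4*n/3 - 11/3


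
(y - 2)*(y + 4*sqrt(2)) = y^2 - 2*y + 4*sqrt(2)*y - 8*sqrt(2)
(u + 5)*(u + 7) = u^2 + 12*u + 35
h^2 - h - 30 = (h - 6)*(h + 5)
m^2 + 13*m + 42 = (m + 6)*(m + 7)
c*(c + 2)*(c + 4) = c^3 + 6*c^2 + 8*c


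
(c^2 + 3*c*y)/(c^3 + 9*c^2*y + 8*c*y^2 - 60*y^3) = c*(c + 3*y)/(c^3 + 9*c^2*y + 8*c*y^2 - 60*y^3)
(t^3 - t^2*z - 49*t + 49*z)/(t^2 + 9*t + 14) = (t^2 - t*z - 7*t + 7*z)/(t + 2)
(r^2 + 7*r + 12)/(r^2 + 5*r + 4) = (r + 3)/(r + 1)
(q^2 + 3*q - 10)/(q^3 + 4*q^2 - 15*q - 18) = (q^2 + 3*q - 10)/(q^3 + 4*q^2 - 15*q - 18)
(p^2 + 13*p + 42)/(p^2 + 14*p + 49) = (p + 6)/(p + 7)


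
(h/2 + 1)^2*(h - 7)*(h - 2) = h^4/4 - 5*h^3/4 - 9*h^2/2 + 5*h + 14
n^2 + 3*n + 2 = (n + 1)*(n + 2)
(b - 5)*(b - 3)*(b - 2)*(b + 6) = b^4 - 4*b^3 - 29*b^2 + 156*b - 180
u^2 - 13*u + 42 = (u - 7)*(u - 6)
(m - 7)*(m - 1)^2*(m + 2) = m^4 - 7*m^3 - 3*m^2 + 23*m - 14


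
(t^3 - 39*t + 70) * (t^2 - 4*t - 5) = t^5 - 4*t^4 - 44*t^3 + 226*t^2 - 85*t - 350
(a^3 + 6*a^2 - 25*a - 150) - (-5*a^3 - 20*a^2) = 6*a^3 + 26*a^2 - 25*a - 150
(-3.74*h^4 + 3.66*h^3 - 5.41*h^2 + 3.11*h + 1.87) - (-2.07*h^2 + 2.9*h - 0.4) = -3.74*h^4 + 3.66*h^3 - 3.34*h^2 + 0.21*h + 2.27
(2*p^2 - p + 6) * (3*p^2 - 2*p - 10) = 6*p^4 - 7*p^3 - 2*p - 60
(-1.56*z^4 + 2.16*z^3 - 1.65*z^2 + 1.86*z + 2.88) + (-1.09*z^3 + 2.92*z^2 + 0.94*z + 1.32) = -1.56*z^4 + 1.07*z^3 + 1.27*z^2 + 2.8*z + 4.2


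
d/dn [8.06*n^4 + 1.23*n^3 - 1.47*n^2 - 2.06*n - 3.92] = 32.24*n^3 + 3.69*n^2 - 2.94*n - 2.06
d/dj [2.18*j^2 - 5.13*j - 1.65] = 4.36*j - 5.13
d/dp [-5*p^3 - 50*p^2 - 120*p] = -15*p^2 - 100*p - 120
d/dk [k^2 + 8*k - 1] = 2*k + 8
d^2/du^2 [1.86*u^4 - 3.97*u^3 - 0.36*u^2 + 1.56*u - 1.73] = 22.32*u^2 - 23.82*u - 0.72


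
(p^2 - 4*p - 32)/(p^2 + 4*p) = (p - 8)/p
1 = 1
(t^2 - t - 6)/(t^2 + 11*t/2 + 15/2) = 2*(t^2 - t - 6)/(2*t^2 + 11*t + 15)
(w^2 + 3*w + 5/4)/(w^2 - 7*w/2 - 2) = (w + 5/2)/(w - 4)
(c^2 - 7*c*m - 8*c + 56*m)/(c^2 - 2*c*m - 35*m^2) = (c - 8)/(c + 5*m)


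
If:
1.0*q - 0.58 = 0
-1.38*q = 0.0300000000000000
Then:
No Solution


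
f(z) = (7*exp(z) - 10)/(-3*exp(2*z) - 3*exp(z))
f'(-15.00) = -10896724.57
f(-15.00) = 10896718.91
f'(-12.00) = -542515.97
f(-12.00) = 542510.30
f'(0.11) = -1.57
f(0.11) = 0.31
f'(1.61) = 0.12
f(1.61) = -0.28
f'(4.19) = 0.03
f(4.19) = -0.03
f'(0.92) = -0.17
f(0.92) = -0.29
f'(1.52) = 0.11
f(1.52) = -0.29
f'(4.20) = 0.03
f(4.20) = -0.03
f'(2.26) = 0.14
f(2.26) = -0.19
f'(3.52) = 0.06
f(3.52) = -0.06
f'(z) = (7*exp(z) - 10)*(6*exp(2*z) + 3*exp(z))/(-3*exp(2*z) - 3*exp(z))^2 + 7*exp(z)/(-3*exp(2*z) - 3*exp(z))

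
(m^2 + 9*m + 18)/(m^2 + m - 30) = (m + 3)/(m - 5)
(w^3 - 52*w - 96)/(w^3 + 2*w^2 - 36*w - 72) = (w - 8)/(w - 6)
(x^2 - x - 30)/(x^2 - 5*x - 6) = (x + 5)/(x + 1)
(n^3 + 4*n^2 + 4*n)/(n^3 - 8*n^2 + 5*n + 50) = n*(n + 2)/(n^2 - 10*n + 25)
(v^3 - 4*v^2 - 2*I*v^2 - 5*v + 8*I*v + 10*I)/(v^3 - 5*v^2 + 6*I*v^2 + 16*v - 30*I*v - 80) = (v + 1)/(v + 8*I)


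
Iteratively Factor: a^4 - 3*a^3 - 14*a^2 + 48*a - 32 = (a - 2)*(a^3 - a^2 - 16*a + 16) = (a - 2)*(a - 1)*(a^2 - 16) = (a - 4)*(a - 2)*(a - 1)*(a + 4)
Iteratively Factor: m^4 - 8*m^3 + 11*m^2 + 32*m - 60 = (m - 2)*(m^3 - 6*m^2 - m + 30) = (m - 2)*(m + 2)*(m^2 - 8*m + 15) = (m - 3)*(m - 2)*(m + 2)*(m - 5)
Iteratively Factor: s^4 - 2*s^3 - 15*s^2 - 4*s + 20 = (s + 2)*(s^3 - 4*s^2 - 7*s + 10) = (s - 1)*(s + 2)*(s^2 - 3*s - 10) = (s - 5)*(s - 1)*(s + 2)*(s + 2)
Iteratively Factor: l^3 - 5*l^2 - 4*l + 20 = (l + 2)*(l^2 - 7*l + 10) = (l - 2)*(l + 2)*(l - 5)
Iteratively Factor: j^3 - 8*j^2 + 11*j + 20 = (j + 1)*(j^2 - 9*j + 20) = (j - 5)*(j + 1)*(j - 4)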